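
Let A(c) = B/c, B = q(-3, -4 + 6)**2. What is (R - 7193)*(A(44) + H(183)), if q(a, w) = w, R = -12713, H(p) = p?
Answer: -40090684/11 ≈ -3.6446e+6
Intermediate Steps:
B = 4 (B = (-4 + 6)**2 = 2**2 = 4)
A(c) = 4/c
(R - 7193)*(A(44) + H(183)) = (-12713 - 7193)*(4/44 + 183) = -19906*(4*(1/44) + 183) = -19906*(1/11 + 183) = -19906*2014/11 = -40090684/11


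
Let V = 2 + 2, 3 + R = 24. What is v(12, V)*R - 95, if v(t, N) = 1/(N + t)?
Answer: -1499/16 ≈ -93.688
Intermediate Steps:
R = 21 (R = -3 + 24 = 21)
V = 4
v(12, V)*R - 95 = 21/(4 + 12) - 95 = 21/16 - 95 = -1499/16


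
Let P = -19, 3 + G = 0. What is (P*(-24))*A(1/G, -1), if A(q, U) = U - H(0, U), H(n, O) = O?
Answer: 0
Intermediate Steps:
G = -3 (G = -3 + 0 = -3)
A(q, U) = 0 (A(q, U) = U - U = 0)
(P*(-24))*A(1/G, -1) = -19*(-24)*0 = 456*0 = 0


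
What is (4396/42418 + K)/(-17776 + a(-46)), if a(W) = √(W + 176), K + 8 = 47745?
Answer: -8998710981128/3350874024807 - 1012456231*√130/6701748049614 ≈ -2.6872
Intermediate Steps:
K = 47737 (K = -8 + 47745 = 47737)
a(W) = √(176 + W)
(4396/42418 + K)/(-17776 + a(-46)) = (4396/42418 + 47737)/(-17776 + √(176 - 46)) = (4396*(1/42418) + 47737)/(-17776 + √130) = (2198/21209 + 47737)/(-17776 + √130) = 1012456231/(21209*(-17776 + √130))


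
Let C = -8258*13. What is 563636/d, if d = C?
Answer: -281818/53677 ≈ -5.2503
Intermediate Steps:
C = -107354
d = -107354
563636/d = 563636/(-107354) = 563636*(-1/107354) = -281818/53677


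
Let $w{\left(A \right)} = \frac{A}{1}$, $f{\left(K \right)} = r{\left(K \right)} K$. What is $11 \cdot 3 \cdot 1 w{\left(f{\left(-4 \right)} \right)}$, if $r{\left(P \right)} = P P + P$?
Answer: $-1584$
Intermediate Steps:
$r{\left(P \right)} = P + P^{2}$ ($r{\left(P \right)} = P^{2} + P = P + P^{2}$)
$f{\left(K \right)} = K^{2} \left(1 + K\right)$ ($f{\left(K \right)} = K \left(1 + K\right) K = K^{2} \left(1 + K\right)$)
$w{\left(A \right)} = A$ ($w{\left(A \right)} = A 1 = A$)
$11 \cdot 3 \cdot 1 w{\left(f{\left(-4 \right)} \right)} = 11 \cdot 3 \cdot 1 \left(-4\right)^{2} \left(1 - 4\right) = 11 \cdot 3 \cdot 16 \left(-3\right) = 33 \left(-48\right) = -1584$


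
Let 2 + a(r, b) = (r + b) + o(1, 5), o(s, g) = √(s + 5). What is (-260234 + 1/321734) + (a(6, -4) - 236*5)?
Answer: -84105771875/321734 + √6 ≈ -2.6141e+5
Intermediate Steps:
o(s, g) = √(5 + s)
a(r, b) = -2 + b + r + √6 (a(r, b) = -2 + ((r + b) + √(5 + 1)) = -2 + ((b + r) + √6) = -2 + (b + r + √6) = -2 + b + r + √6)
(-260234 + 1/321734) + (a(6, -4) - 236*5) = (-260234 + 1/321734) + ((-2 - 4 + 6 + √6) - 236*5) = (-260234 + 1/321734) + (√6 - 1180) = -83726125755/321734 + (-1180 + √6) = -84105771875/321734 + √6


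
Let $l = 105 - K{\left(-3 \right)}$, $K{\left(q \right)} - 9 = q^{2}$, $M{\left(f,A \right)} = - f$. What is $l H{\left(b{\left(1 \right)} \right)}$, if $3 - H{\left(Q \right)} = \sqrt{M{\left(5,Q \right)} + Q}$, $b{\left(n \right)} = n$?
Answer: $261 - 174 i \approx 261.0 - 174.0 i$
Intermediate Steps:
$K{\left(q \right)} = 9 + q^{2}$
$H{\left(Q \right)} = 3 - \sqrt{-5 + Q}$ ($H{\left(Q \right)} = 3 - \sqrt{\left(-1\right) 5 + Q} = 3 - \sqrt{-5 + Q}$)
$l = 87$ ($l = 105 - \left(9 + \left(-3\right)^{2}\right) = 105 - \left(9 + 9\right) = 105 - 18 = 87$)
$l H{\left(b{\left(1 \right)} \right)} = 87 \left(3 - \sqrt{-5 + 1}\right) = 87 \left(3 - \sqrt{-4}\right) = 87 \left(3 - 2 i\right) = 261 - 174 i$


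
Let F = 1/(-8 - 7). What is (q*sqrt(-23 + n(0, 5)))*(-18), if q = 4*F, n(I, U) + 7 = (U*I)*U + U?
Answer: 24*I ≈ 24.0*I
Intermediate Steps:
n(I, U) = -7 + U + I*U**2 (n(I, U) = -7 + ((U*I)*U + U) = -7 + ((I*U)*U + U) = -7 + (I*U**2 + U) = -7 + (U + I*U**2) = -7 + U + I*U**2)
F = -1/15 (F = 1/(-15) = -1/15 ≈ -0.066667)
q = -4/15 (q = 4*(-1/15) = -4/15 ≈ -0.26667)
(q*sqrt(-23 + n(0, 5)))*(-18) = -4*sqrt(-23 + (-7 + 5 + 0*5**2))/15*(-18) = -4*sqrt(-23 + (-7 + 5 + 0*25))/15*(-18) = -4*sqrt(-23 + (-7 + 5 + 0))/15*(-18) = -4*sqrt(-23 - 2)/15*(-18) = -4*I/3*(-18) = 24*I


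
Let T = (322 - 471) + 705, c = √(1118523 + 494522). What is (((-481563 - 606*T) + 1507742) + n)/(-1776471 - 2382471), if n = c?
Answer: -689243/4158942 - √1613045/4158942 ≈ -0.16603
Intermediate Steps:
c = √1613045 ≈ 1270.1
T = 556 (T = -149 + 705 = 556)
n = √1613045 ≈ 1270.1
(((-481563 - 606*T) + 1507742) + n)/(-1776471 - 2382471) = (((-481563 - 606*556) + 1507742) + √1613045)/(-1776471 - 2382471) = (((-481563 - 336936) + 1507742) + √1613045)/(-4158942) = ((-818499 + 1507742) + √1613045)*(-1/4158942) = (689243 + √1613045)*(-1/4158942) = -689243/4158942 - √1613045/4158942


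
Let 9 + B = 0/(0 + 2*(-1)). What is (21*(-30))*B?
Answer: 5670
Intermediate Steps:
B = -9 (B = -9 + 0/(0 + 2*(-1)) = -9 + 0/(0 - 2) = -9 + 0/(-2) = -9 + 0*(-½) = -9 + 0 = -9)
(21*(-30))*B = (21*(-30))*(-9) = -630*(-9) = 5670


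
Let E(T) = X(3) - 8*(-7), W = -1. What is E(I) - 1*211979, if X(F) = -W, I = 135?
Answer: -211922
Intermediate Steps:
X(F) = 1 (X(F) = -1*(-1) = 1)
E(T) = 57 (E(T) = 1 - 8*(-7) = 1 + 56 = 57)
E(I) - 1*211979 = 57 - 1*211979 = 57 - 211979 = -211922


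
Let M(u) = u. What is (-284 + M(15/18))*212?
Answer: -180094/3 ≈ -60031.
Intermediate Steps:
(-284 + M(15/18))*212 = (-284 + 15/18)*212 = (-284 + 15*(1/18))*212 = (-284 + ⅚)*212 = -1699/6*212 = -180094/3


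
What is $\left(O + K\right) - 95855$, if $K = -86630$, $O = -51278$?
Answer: $-233763$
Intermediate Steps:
$\left(O + K\right) - 95855 = \left(-51278 - 86630\right) - 95855 = -137908 - 95855 = -233763$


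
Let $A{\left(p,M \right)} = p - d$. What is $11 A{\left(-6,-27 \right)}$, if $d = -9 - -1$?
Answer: $22$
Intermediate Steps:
$d = -8$ ($d = -9 + 1 = -8$)
$A{\left(p,M \right)} = 8 + p$ ($A{\left(p,M \right)} = p - -8 = p + 8 = 8 + p$)
$11 A{\left(-6,-27 \right)} = 11 \left(8 - 6\right) = 11 \cdot 2 = 22$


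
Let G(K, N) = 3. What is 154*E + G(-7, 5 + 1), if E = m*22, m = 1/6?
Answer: 1703/3 ≈ 567.67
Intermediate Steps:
m = ⅙ (m = 1*(⅙) = ⅙ ≈ 0.16667)
E = 11/3 (E = (⅙)*22 = 11/3 ≈ 3.6667)
154*E + G(-7, 5 + 1) = 154*(11/3) + 3 = 1694/3 + 3 = 1703/3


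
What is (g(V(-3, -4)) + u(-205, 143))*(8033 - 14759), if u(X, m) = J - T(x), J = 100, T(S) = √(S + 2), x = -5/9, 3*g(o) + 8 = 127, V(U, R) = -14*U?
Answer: -939398 + 2242*√13 ≈ -9.3131e+5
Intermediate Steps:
g(o) = 119/3 (g(o) = -8/3 + (⅓)*127 = -8/3 + 127/3 = 119/3)
x = -5/9 (x = -5*⅑ = -5/9 ≈ -0.55556)
T(S) = √(2 + S)
u(X, m) = 100 - √13/3 (u(X, m) = 100 - √(2 - 5/9) = 100 - √(13/9) = 100 - √13/3)
(g(V(-3, -4)) + u(-205, 143))*(8033 - 14759) = (119/3 + (100 - √13/3))*(8033 - 14759) = (419/3 - √13/3)*(-6726) = -939398 + 2242*√13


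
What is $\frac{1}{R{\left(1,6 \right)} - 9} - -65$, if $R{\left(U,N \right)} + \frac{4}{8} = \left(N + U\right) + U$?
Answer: $\frac{193}{3} \approx 64.333$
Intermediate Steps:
$R{\left(U,N \right)} = - \frac{1}{2} + N + 2 U$ ($R{\left(U,N \right)} = - \frac{1}{2} + \left(\left(N + U\right) + U\right) = - \frac{1}{2} + \left(N + 2 U\right) = - \frac{1}{2} + N + 2 U$)
$\frac{1}{R{\left(1,6 \right)} - 9} - -65 = \frac{1}{\left(- \frac{1}{2} + 6 + 2 \cdot 1\right) - 9} - -65 = \frac{1}{\left(- \frac{1}{2} + 6 + 2\right) - 9} + 65 = \frac{1}{\frac{15}{2} - 9} + 65 = \frac{1}{- \frac{3}{2}} + 65 = - \frac{2}{3} + 65 = \frac{193}{3}$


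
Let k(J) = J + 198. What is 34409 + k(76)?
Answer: 34683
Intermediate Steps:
k(J) = 198 + J
34409 + k(76) = 34409 + (198 + 76) = 34409 + 274 = 34683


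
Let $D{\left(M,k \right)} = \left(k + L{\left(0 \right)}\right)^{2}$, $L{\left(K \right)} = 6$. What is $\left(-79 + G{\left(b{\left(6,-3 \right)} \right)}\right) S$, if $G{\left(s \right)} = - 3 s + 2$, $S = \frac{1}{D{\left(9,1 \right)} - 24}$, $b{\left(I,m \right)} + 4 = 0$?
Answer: $- \frac{13}{5} \approx -2.6$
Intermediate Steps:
$D{\left(M,k \right)} = \left(6 + k\right)^{2}$ ($D{\left(M,k \right)} = \left(k + 6\right)^{2} = \left(6 + k\right)^{2}$)
$b{\left(I,m \right)} = -4$ ($b{\left(I,m \right)} = -4 + 0 = -4$)
$S = \frac{1}{25}$ ($S = \frac{1}{\left(6 + 1\right)^{2} - 24} = \frac{1}{7^{2} - 24} = \frac{1}{49 - 24} = \frac{1}{25} \approx 0.04$)
$G{\left(s \right)} = 2 - 3 s$
$\left(-79 + G{\left(b{\left(6,-3 \right)} \right)}\right) S = \left(-79 + \left(2 - -12\right)\right) \frac{1}{25} = \left(-79 + \left(2 + 12\right)\right) \frac{1}{25} = \left(-79 + 14\right) \frac{1}{25} = \left(-65\right) \frac{1}{25} = - \frac{13}{5}$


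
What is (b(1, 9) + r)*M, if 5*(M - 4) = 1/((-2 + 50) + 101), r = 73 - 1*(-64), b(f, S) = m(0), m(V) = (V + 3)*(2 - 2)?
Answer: 408397/745 ≈ 548.18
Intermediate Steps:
m(V) = 0 (m(V) = (3 + V)*0 = 0)
b(f, S) = 0
r = 137 (r = 73 + 64 = 137)
M = 2981/745 (M = 4 + 1/(5*((-2 + 50) + 101)) = 4 + 1/(5*(48 + 101)) = 4 + (⅕)/149 = 4 + (⅕)*(1/149) = 4 + 1/745 = 2981/745 ≈ 4.0013)
(b(1, 9) + r)*M = (0 + 137)*(2981/745) = 137*(2981/745) = 408397/745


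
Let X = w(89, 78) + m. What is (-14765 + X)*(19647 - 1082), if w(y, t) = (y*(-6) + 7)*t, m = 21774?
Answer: -633010805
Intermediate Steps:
w(y, t) = t*(7 - 6*y) (w(y, t) = (-6*y + 7)*t = (7 - 6*y)*t = t*(7 - 6*y))
X = -19332 (X = 78*(7 - 6*89) + 21774 = 78*(7 - 534) + 21774 = 78*(-527) + 21774 = -41106 + 21774 = -19332)
(-14765 + X)*(19647 - 1082) = (-14765 - 19332)*(19647 - 1082) = -34097*18565 = -633010805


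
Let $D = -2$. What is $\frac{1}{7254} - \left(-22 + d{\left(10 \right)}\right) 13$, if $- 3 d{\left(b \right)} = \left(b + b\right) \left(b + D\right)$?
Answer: $\frac{7104085}{7254} \approx 979.33$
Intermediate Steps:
$d{\left(b \right)} = - \frac{2 b \left(-2 + b\right)}{3}$ ($d{\left(b \right)} = - \frac{\left(b + b\right) \left(b - 2\right)}{3} = - \frac{2 b \left(-2 + b\right)}{3}$)
$\frac{1}{7254} - \left(-22 + d{\left(10 \right)}\right) 13 = \frac{1}{7254} - \left(-22 + \frac{2}{3} \cdot 10 \left(2 - 10\right)\right) 13 = \frac{1}{7254} - \left(-22 + \frac{2}{3} \cdot 10 \left(-8\right)\right) 13 = \frac{1}{7254} - \left(-22 - \frac{160}{3}\right) 13 = \frac{1}{7254} - \left(- \frac{226}{3}\right) 13 = \frac{1}{7254} - - \frac{2938}{3} = \frac{1}{7254} + \frac{2938}{3} = \frac{7104085}{7254}$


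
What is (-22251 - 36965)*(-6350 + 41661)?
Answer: -2090976176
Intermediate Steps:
(-22251 - 36965)*(-6350 + 41661) = -59216*35311 = -2090976176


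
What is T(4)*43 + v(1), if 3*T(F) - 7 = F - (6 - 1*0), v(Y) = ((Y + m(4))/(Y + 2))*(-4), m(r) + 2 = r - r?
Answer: 73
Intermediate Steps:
m(r) = -2 (m(r) = -2 + (r - r) = -2 + 0 = -2)
v(Y) = -4*(-2 + Y)/(2 + Y) (v(Y) = ((Y - 2)/(Y + 2))*(-4) = ((-2 + Y)/(2 + Y))*(-4) = -4*(-2 + Y)/(2 + Y))
T(F) = ⅓ + F/3 (T(F) = 7/3 + (F - (6 - 1*0))/3 = 7/3 + (F - (6 + 0))/3 = 7/3 + (F - 1*6)/3 = 7/3 + (F - 6)/3 = 7/3 + (-6 + F)/3 = 7/3 + (-2 + F/3) = ⅓ + F/3)
T(4)*43 + v(1) = (⅓ + (⅓)*4)*43 + 4*(2 - 1*1)/(2 + 1) = (⅓ + 4/3)*43 + 4*(2 - 1)/3 = (5/3)*43 + 4*(⅓)*1 = 215/3 + 4/3 = 73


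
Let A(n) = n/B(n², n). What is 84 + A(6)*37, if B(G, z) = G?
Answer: 541/6 ≈ 90.167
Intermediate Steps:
A(n) = 1/n (A(n) = n/(n²) = n/n² = 1/n)
84 + A(6)*37 = 84 + 37/6 = 541/6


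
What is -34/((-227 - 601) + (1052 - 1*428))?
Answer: 1/6 ≈ 0.16667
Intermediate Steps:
-34/((-227 - 601) + (1052 - 1*428)) = -34/(-828 + (1052 - 428)) = -34/(-828 + 624) = -34/(-204) = -1/204*(-34) = 1/6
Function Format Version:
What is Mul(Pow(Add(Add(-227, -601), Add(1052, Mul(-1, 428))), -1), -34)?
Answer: Rational(1, 6) ≈ 0.16667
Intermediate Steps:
Mul(Pow(Add(Add(-227, -601), Add(1052, Mul(-1, 428))), -1), -34) = Mul(Pow(Add(-828, Add(1052, -428)), -1), -34) = Mul(Pow(Add(-828, 624), -1), -34) = Mul(Pow(-204, -1), -34) = Mul(Rational(-1, 204), -34) = Rational(1, 6)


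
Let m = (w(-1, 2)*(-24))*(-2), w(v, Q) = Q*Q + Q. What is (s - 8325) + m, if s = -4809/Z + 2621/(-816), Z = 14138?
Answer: -46380349169/5768304 ≈ -8040.6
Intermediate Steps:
w(v, Q) = Q + Q² (w(v, Q) = Q² + Q = Q + Q²)
s = -20489921/5768304 (s = -4809/14138 + 2621/(-816) = -4809*1/14138 + 2621*(-1/816) = -4809/14138 - 2621/816 = -20489921/5768304 ≈ -3.5522)
m = 288 (m = ((2*(1 + 2))*(-24))*(-2) = ((2*3)*(-24))*(-2) = (6*(-24))*(-2) = -144*(-2) = 288)
(s - 8325) + m = (-20489921/5768304 - 8325) + 288 = -48041620721/5768304 + 288 = -46380349169/5768304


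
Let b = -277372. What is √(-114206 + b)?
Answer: I*√391578 ≈ 625.76*I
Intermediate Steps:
√(-114206 + b) = √(-114206 - 277372) = √(-391578) = I*√391578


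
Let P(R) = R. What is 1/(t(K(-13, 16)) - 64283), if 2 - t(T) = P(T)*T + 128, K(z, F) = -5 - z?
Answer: -1/64473 ≈ -1.5510e-5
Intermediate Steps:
t(T) = -126 - T² (t(T) = 2 - (T*T + 128) = 2 - (T² + 128) = 2 - (128 + T²) = 2 + (-128 - T²) = -126 - T²)
1/(t(K(-13, 16)) - 64283) = 1/((-126 - (-5 - 1*(-13))²) - 64283) = 1/((-126 - (-5 + 13)²) - 64283) = 1/((-126 - 1*8²) - 64283) = 1/((-126 - 1*64) - 64283) = 1/((-126 - 64) - 64283) = 1/(-190 - 64283) = 1/(-64473) = -1/64473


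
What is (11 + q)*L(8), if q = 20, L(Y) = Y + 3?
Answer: 341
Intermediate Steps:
L(Y) = 3 + Y
(11 + q)*L(8) = (11 + 20)*(3 + 8) = 31*11 = 341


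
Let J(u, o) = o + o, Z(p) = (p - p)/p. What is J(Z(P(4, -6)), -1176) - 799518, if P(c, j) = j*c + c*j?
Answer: -801870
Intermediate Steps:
P(c, j) = 2*c*j (P(c, j) = c*j + c*j = 2*c*j)
Z(p) = 0 (Z(p) = 0/p = 0)
J(u, o) = 2*o
J(Z(P(4, -6)), -1176) - 799518 = 2*(-1176) - 799518 = -2352 - 799518 = -801870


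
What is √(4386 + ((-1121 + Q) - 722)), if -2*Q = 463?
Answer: √9246/2 ≈ 48.078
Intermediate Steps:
Q = -463/2 (Q = -½*463 = -463/2 ≈ -231.50)
√(4386 + ((-1121 + Q) - 722)) = √(4386 + ((-1121 - 463/2) - 722)) = √(4386 + (-2705/2 - 722)) = √(4386 - 4149/2) = √(4623/2) = √9246/2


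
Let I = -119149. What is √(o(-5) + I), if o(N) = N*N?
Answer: 6*I*√3309 ≈ 345.14*I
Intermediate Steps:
o(N) = N²
√(o(-5) + I) = √((-5)² - 119149) = √(25 - 119149) = √(-119124) = 6*I*√3309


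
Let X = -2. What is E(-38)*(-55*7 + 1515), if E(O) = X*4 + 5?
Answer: -3390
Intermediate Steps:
E(O) = -3 (E(O) = -2*4 + 5 = -8 + 5 = -3)
E(-38)*(-55*7 + 1515) = -3*(-55*7 + 1515) = -3*(-385 + 1515) = -3*1130 = -3390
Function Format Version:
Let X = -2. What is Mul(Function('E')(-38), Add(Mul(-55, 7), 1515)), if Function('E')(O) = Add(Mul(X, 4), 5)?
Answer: -3390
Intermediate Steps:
Function('E')(O) = -3 (Function('E')(O) = Add(Mul(-2, 4), 5) = Add(-8, 5) = -3)
Mul(Function('E')(-38), Add(Mul(-55, 7), 1515)) = Mul(-3, Add(Mul(-55, 7), 1515)) = Mul(-3, Add(-385, 1515)) = Mul(-3, 1130) = -3390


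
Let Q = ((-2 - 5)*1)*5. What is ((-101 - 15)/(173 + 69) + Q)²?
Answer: 18429849/14641 ≈ 1258.8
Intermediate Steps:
Q = -35 (Q = -7*1*5 = -7*5 = -35)
((-101 - 15)/(173 + 69) + Q)² = ((-101 - 15)/(173 + 69) - 35)² = (-116/242 - 35)² = (-116*1/242 - 35)² = (-58/121 - 35)² = (-4293/121)² = 18429849/14641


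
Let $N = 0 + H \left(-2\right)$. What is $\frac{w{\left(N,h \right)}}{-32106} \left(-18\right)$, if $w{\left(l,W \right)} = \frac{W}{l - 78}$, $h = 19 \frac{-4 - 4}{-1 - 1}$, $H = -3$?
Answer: $- \frac{19}{32106} \approx -0.00059179$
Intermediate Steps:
$h = 76$ ($h = 19 \left(- \frac{8}{-2}\right) = 19 \left(\left(-8\right) \left(- \frac{1}{2}\right)\right) = 19 \cdot 4 = 76$)
$N = 6$ ($N = 0 - -6 = 0 + 6 = 6$)
$w{\left(l,W \right)} = \frac{W}{-78 + l}$
$\frac{w{\left(N,h \right)}}{-32106} \left(-18\right) = \frac{76 \frac{1}{-78 + 6}}{-32106} \left(-18\right) = \frac{76}{-72} \left(- \frac{1}{32106}\right) \left(-18\right) = 76 \left(- \frac{1}{72}\right) \left(- \frac{1}{32106}\right) \left(-18\right) = \left(- \frac{19}{18}\right) \left(- \frac{1}{32106}\right) \left(-18\right) = \frac{19}{577908} \left(-18\right) = - \frac{19}{32106}$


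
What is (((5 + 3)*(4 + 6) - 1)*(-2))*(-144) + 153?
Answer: 22905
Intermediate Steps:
(((5 + 3)*(4 + 6) - 1)*(-2))*(-144) + 153 = ((8*10 - 1)*(-2))*(-144) + 153 = ((80 - 1)*(-2))*(-144) + 153 = (79*(-2))*(-144) + 153 = -158*(-144) + 153 = 22752 + 153 = 22905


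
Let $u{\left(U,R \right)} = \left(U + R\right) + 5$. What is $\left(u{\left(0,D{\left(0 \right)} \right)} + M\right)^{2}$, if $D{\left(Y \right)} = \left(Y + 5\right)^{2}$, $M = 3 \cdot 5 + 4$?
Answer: $2401$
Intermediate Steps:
$M = 19$ ($M = 15 + 4 = 19$)
$D{\left(Y \right)} = \left(5 + Y\right)^{2}$
$u{\left(U,R \right)} = 5 + R + U$ ($u{\left(U,R \right)} = \left(R + U\right) + 5 = 5 + R + U$)
$\left(u{\left(0,D{\left(0 \right)} \right)} + M\right)^{2} = \left(\left(5 + \left(5 + 0\right)^{2} + 0\right) + 19\right)^{2} = \left(\left(5 + 5^{2} + 0\right) + 19\right)^{2} = \left(\left(5 + 25 + 0\right) + 19\right)^{2} = \left(30 + 19\right)^{2} = 49^{2} = 2401$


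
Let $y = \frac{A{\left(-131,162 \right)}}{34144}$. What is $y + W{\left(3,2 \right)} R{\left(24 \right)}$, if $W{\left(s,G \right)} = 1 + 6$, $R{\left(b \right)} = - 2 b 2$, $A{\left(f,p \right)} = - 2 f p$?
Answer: $- \frac{5725581}{8536} \approx -670.76$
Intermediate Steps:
$A{\left(f,p \right)} = - 2 f p$
$R{\left(b \right)} = - 4 b$
$W{\left(s,G \right)} = 7$
$y = \frac{10611}{8536}$ ($y = \frac{\left(-2\right) \left(-131\right) 162}{34144} = 42444 \cdot \frac{1}{34144} = \frac{10611}{8536} \approx 1.2431$)
$y + W{\left(3,2 \right)} R{\left(24 \right)} = \frac{10611}{8536} + 7 \left(\left(-4\right) 24\right) = \frac{10611}{8536} + 7 \left(-96\right) = \frac{10611}{8536} - 672 = - \frac{5725581}{8536}$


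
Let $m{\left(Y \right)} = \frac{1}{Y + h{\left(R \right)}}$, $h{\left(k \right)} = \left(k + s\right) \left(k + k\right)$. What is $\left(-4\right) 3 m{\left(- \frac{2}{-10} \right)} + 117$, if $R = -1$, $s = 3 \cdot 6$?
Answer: $\frac{19833}{169} \approx 117.35$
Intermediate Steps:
$s = 18$
$h{\left(k \right)} = 2 k \left(18 + k\right)$ ($h{\left(k \right)} = \left(k + 18\right) \left(k + k\right) = \left(18 + k\right) 2 k = 2 k \left(18 + k\right)$)
$m{\left(Y \right)} = \frac{1}{-34 + Y}$ ($m{\left(Y \right)} = \frac{1}{Y + 2 \left(-1\right) \left(18 - 1\right)} = \frac{1}{Y + 2 \left(-1\right) 17} = \frac{1}{Y - 34} = \frac{1}{-34 + Y}$)
$\left(-4\right) 3 m{\left(- \frac{2}{-10} \right)} + 117 = \frac{\left(-4\right) 3}{-34 - \frac{2}{-10}} + 117 = - \frac{12}{-34 - - \frac{1}{5}} + 117 = - \frac{12}{-34 + \frac{1}{5}} + 117 = - \frac{12}{- \frac{169}{5}} + 117 = \left(-12\right) \left(- \frac{5}{169}\right) + 117 = \frac{60}{169} + 117 = \frac{19833}{169}$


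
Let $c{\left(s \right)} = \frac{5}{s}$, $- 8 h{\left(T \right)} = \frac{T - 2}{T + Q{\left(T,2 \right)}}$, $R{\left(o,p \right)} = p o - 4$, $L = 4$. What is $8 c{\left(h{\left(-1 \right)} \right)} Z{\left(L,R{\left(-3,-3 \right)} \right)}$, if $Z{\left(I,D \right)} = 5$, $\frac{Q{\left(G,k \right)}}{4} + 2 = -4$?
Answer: $- \frac{40000}{3} \approx -13333.0$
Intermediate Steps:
$Q{\left(G,k \right)} = -24$ ($Q{\left(G,k \right)} = -8 + 4 \left(-4\right) = -8 - 16 = -24$)
$R{\left(o,p \right)} = -4 + o p$ ($R{\left(o,p \right)} = o p - 4 = -4 + o p$)
$h{\left(T \right)} = - \frac{-2 + T}{8 \left(-24 + T\right)}$ ($h{\left(T \right)} = - \frac{\left(T - 2\right) \frac{1}{T - 24}}{8} = - \frac{\left(-2 + T\right) \frac{1}{-24 + T}}{8} = - \frac{\frac{1}{-24 + T} \left(-2 + T\right)}{8} = - \frac{-2 + T}{8 \left(-24 + T\right)}$)
$8 c{\left(h{\left(-1 \right)} \right)} Z{\left(L,R{\left(-3,-3 \right)} \right)} = 8 \frac{5}{\frac{1}{8} \frac{1}{-24 - 1} \left(2 - -1\right)} 5 = 8 \frac{5}{\frac{1}{8} \frac{1}{-25} \left(2 + 1\right)} 5 = 8 \frac{5}{\frac{1}{8} \left(- \frac{1}{25}\right) 3} \cdot 5 = 8 \frac{5}{- \frac{3}{200}} \cdot 5 = 8 \cdot 5 \left(- \frac{200}{3}\right) 5 = 8 \left(- \frac{1000}{3}\right) 5 = \left(- \frac{8000}{3}\right) 5 = - \frac{40000}{3}$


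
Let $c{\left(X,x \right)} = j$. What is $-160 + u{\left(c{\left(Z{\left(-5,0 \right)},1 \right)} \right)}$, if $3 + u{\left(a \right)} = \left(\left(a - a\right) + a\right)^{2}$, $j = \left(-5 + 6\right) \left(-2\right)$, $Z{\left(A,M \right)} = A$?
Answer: $-159$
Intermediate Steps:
$j = -2$ ($j = 1 \left(-2\right) = -2$)
$c{\left(X,x \right)} = -2$
$u{\left(a \right)} = -3 + a^{2}$ ($u{\left(a \right)} = -3 + \left(\left(a - a\right) + a\right)^{2} = -3 + \left(0 + a\right)^{2} = -3 + a^{2}$)
$-160 + u{\left(c{\left(Z{\left(-5,0 \right)},1 \right)} \right)} = -160 - \left(3 - \left(-2\right)^{2}\right) = -160 + \left(-3 + 4\right) = -160 + 1 = -159$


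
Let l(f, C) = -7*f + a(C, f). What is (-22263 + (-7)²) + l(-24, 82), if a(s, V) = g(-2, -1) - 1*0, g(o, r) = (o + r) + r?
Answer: -22050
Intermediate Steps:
g(o, r) = o + 2*r
a(s, V) = -4 (a(s, V) = (-2 + 2*(-1)) - 1*0 = (-2 - 2) + 0 = -4 + 0 = -4)
l(f, C) = -4 - 7*f (l(f, C) = -7*f - 4 = -4 - 7*f)
(-22263 + (-7)²) + l(-24, 82) = (-22263 + (-7)²) + (-4 - 7*(-24)) = (-22263 + 49) + (-4 + 168) = -22214 + 164 = -22050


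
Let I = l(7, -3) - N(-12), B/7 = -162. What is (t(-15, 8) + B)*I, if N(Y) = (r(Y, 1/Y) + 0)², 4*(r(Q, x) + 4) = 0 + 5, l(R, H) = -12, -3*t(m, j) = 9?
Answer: 355881/16 ≈ 22243.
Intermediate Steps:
t(m, j) = -3 (t(m, j) = -⅓*9 = -3)
B = -1134 (B = 7*(-162) = -1134)
r(Q, x) = -11/4 (r(Q, x) = -4 + (0 + 5)/4 = -4 + (¼)*5 = -4 + 5/4 = -11/4)
N(Y) = 121/16 (N(Y) = (-11/4 + 0)² = (-11/4)² = 121/16)
I = -313/16 (I = -12 - 1*121/16 = -12 - 121/16 = -313/16 ≈ -19.563)
(t(-15, 8) + B)*I = (-3 - 1134)*(-313/16) = -1137*(-313/16) = 355881/16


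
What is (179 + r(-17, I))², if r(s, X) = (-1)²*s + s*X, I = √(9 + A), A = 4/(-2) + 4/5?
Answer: 142491/5 - 5508*√195/5 ≈ 13115.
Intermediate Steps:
A = -6/5 (A = 4*(-½) + 4*(⅕) = -2 + ⅘ = -6/5 ≈ -1.2000)
I = √195/5 (I = √(9 - 6/5) = √(39/5) = √195/5 ≈ 2.7928)
r(s, X) = s + X*s (r(s, X) = 1*s + X*s = s + X*s)
(179 + r(-17, I))² = (179 - 17*(1 + √195/5))² = (179 + (-17 - 17*√195/5))² = (162 - 17*√195/5)²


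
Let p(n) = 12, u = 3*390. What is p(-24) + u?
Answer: 1182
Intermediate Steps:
u = 1170
p(-24) + u = 12 + 1170 = 1182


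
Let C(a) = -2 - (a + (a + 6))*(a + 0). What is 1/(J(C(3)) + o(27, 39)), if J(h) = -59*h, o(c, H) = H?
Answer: 1/2281 ≈ 0.00043840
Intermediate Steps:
C(a) = -2 - a*(6 + 2*a) (C(a) = -2 - (a + (6 + a))*a = -2 - (6 + 2*a)*a = -2 - a*(6 + 2*a))
1/(J(C(3)) + o(27, 39)) = 1/(-59*(-2 - 6*3 - 2*3²) + 39) = 1/(-59*(-2 - 18 - 2*9) + 39) = 1/(-59*(-2 - 18 - 18) + 39) = 1/(-59*(-38) + 39) = 1/(2242 + 39) = 1/2281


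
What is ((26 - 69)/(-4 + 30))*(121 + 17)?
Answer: -2967/13 ≈ -228.23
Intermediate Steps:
((26 - 69)/(-4 + 30))*(121 + 17) = -43/26*138 = -2967/13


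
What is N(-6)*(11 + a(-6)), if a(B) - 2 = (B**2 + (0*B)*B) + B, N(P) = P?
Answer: -258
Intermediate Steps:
a(B) = 2 + B + B**2 (a(B) = 2 + ((B**2 + (0*B)*B) + B) = 2 + ((B**2 + 0*B) + B) = 2 + ((B**2 + 0) + B) = 2 + (B**2 + B) = 2 + (B + B**2) = 2 + B + B**2)
N(-6)*(11 + a(-6)) = -6*(11 + (2 - 6 + (-6)**2)) = -6*(11 + (2 - 6 + 36)) = -6*(11 + 32) = -6*43 = -258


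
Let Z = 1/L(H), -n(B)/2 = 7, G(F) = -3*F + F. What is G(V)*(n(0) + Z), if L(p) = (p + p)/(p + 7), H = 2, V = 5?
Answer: 235/2 ≈ 117.50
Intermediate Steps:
G(F) = -2*F
L(p) = 2*p/(7 + p) (L(p) = (2*p)/(7 + p) = 2*p/(7 + p))
n(B) = -14 (n(B) = -2*7 = -14)
Z = 9/4 (Z = 1/(2*2/(7 + 2)) = 1/(2*2/9) = 1/(2*2*(⅑)) = 1/(4/9) = 9/4 ≈ 2.2500)
G(V)*(n(0) + Z) = (-2*5)*(-14 + 9/4) = -10*(-47/4) = 235/2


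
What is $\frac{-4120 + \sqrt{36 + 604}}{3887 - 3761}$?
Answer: $- \frac{2060}{63} + \frac{4 \sqrt{10}}{63} \approx -32.498$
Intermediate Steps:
$\frac{-4120 + \sqrt{36 + 604}}{3887 - 3761} = \frac{-4120 + \sqrt{640}}{126} = \left(-4120 + 8 \sqrt{10}\right) \frac{1}{126} = - \frac{2060}{63} + \frac{4 \sqrt{10}}{63}$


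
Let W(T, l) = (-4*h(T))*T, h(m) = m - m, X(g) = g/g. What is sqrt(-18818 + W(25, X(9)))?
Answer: 97*I*sqrt(2) ≈ 137.18*I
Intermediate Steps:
X(g) = 1
h(m) = 0
W(T, l) = 0 (W(T, l) = (-4*0)*T = 0*T = 0)
sqrt(-18818 + W(25, X(9))) = sqrt(-18818 + 0) = sqrt(-18818) = 97*I*sqrt(2)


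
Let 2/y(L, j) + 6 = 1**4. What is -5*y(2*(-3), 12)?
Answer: 2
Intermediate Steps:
y(L, j) = -2/5 (y(L, j) = 2/(-6 + 1**4) = 2/(-6 + 1) = 2/(-5) = 2*(-1/5) = -2/5)
-5*y(2*(-3), 12) = -5*(-2/5) = 2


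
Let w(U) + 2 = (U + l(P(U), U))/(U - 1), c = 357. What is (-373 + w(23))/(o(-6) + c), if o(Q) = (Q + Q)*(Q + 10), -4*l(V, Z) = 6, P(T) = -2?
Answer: -16457/13596 ≈ -1.2104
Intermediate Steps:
l(V, Z) = -3/2 (l(V, Z) = -1/4*6 = -3/2)
o(Q) = 2*Q*(10 + Q) (o(Q) = (2*Q)*(10 + Q) = 2*Q*(10 + Q))
w(U) = -2 + (-3/2 + U)/(-1 + U) (w(U) = -2 + (U - 3/2)/(U - 1) = -2 + (-3/2 + U)/(-1 + U))
(-373 + w(23))/(o(-6) + c) = (-373 + (1/2 - 1*23)/(-1 + 23))/(2*(-6)*(10 - 6) + 357) = (-373 + (1/2 - 23)/22)/(2*(-6)*4 + 357) = (-373 + (1/22)*(-45/2))/(-48 + 357) = (-373 - 45/44)/309 = -16457/44*1/309 = -16457/13596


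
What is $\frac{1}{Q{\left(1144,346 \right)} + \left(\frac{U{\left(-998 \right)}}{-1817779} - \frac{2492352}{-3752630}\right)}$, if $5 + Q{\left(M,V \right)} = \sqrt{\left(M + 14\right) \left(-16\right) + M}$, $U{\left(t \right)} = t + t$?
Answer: $- \frac{50426261752601277890945185}{202447558591429617444697577961} - \frac{23266103753976134078456450 i \sqrt{4346}}{202447558591429617444697577961} \approx -0.00024908 - 0.0075763 i$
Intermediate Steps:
$U{\left(t \right)} = 2 t$
$Q{\left(M,V \right)} = -5 + \sqrt{-224 - 15 M}$ ($Q{\left(M,V \right)} = -5 + \sqrt{\left(M + 14\right) \left(-16\right) + M} = -5 + \sqrt{\left(14 + M\right) \left(-16\right) + M} = -5 + \sqrt{\left(-224 - 16 M\right) + M} = -5 + \sqrt{-224 - 15 M}$)
$\frac{1}{Q{\left(1144,346 \right)} + \left(\frac{U{\left(-998 \right)}}{-1817779} - \frac{2492352}{-3752630}\right)} = \frac{1}{\left(-5 + \sqrt{-224 - 17160}\right) + \left(\frac{2 \left(-998\right)}{-1817779} - \frac{2492352}{-3752630}\right)} = \frac{1}{\left(-5 + \sqrt{-224 - 17160}\right) - - \frac{2269017687844}{3410726004385}} = \frac{1}{\left(-5 + \sqrt{-17384}\right) + \left(\frac{1996}{1817779} + \frac{1246176}{1876315}\right)} = \frac{1}{\left(-5 + 2 i \sqrt{4346}\right) + \frac{2269017687844}{3410726004385}} = \frac{1}{- \frac{14784612334081}{3410726004385} + 2 i \sqrt{4346}}$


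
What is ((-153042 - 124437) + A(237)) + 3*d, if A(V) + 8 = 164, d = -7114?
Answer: -298665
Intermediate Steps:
A(V) = 156 (A(V) = -8 + 164 = 156)
((-153042 - 124437) + A(237)) + 3*d = ((-153042 - 124437) + 156) + 3*(-7114) = (-277479 + 156) - 21342 = -277323 - 21342 = -298665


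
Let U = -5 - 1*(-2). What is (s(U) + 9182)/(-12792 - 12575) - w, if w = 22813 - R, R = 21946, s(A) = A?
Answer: -22002368/25367 ≈ -867.36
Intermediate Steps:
U = -3 (U = -5 + 2 = -3)
w = 867 (w = 22813 - 1*21946 = 22813 - 21946 = 867)
(s(U) + 9182)/(-12792 - 12575) - w = (-3 + 9182)/(-12792 - 12575) - 1*867 = 9179/(-25367) - 867 = 9179*(-1/25367) - 867 = -9179/25367 - 867 = -22002368/25367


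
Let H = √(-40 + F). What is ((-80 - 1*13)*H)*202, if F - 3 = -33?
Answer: -18786*I*√70 ≈ -1.5718e+5*I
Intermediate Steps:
F = -30 (F = 3 - 33 = -30)
H = I*√70 (H = √(-40 - 30) = √(-70) = I*√70 ≈ 8.3666*I)
((-80 - 1*13)*H)*202 = ((-80 - 1*13)*(I*√70))*202 = ((-80 - 13)*(I*√70))*202 = -93*I*√70*202 = -18786*I*√70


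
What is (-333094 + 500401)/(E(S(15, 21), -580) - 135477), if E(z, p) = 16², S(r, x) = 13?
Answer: -167307/135221 ≈ -1.2373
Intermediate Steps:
E(z, p) = 256
(-333094 + 500401)/(E(S(15, 21), -580) - 135477) = (-333094 + 500401)/(256 - 135477) = 167307/(-135221) = 167307*(-1/135221) = -167307/135221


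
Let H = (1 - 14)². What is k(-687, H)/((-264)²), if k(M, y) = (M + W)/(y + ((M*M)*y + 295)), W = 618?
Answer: -23/1853059243200 ≈ -1.2412e-11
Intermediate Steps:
H = 169 (H = (-13)² = 169)
k(M, y) = (618 + M)/(295 + y + y*M²) (k(M, y) = (M + 618)/(y + ((M*M)*y + 295)) = (618 + M)/(y + (M²*y + 295)) = (618 + M)/(y + (y*M² + 295)) = (618 + M)/(y + (295 + y*M²)) = (618 + M)/(295 + y + y*M²))
k(-687, H)/((-264)²) = ((618 - 687)/(295 + 169 + 169*(-687)²))/((-264)²) = (-69/(295 + 169 + 169*471969))/69696 = (-69/(295 + 169 + 79762761))*(1/69696) = (-69/79763225)*(1/69696) = ((1/79763225)*(-69))*(1/69696) = -69/79763225*1/69696 = -23/1853059243200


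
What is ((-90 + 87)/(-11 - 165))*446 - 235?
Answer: -20011/88 ≈ -227.40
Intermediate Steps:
((-90 + 87)/(-11 - 165))*446 - 235 = -3/(-176)*446 - 235 = -3*(-1/176)*446 - 235 = (3/176)*446 - 235 = 669/88 - 235 = -20011/88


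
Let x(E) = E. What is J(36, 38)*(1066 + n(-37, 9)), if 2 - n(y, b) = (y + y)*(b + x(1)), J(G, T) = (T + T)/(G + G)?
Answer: 17176/9 ≈ 1908.4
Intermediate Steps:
J(G, T) = T/G (J(G, T) = (2*T)/((2*G)) = (2*T)*(1/(2*G)) = T/G)
n(y, b) = 2 - 2*y*(1 + b) (n(y, b) = 2 - (y + y)*(b + 1) = 2 - 2*y*(1 + b))
J(36, 38)*(1066 + n(-37, 9)) = (38/36)*(1066 + (2 - 2*(-37) - 2*9*(-37))) = (38*(1/36))*(1066 + (2 + 74 + 666)) = 19*(1066 + 742)/18 = (19/18)*1808 = 17176/9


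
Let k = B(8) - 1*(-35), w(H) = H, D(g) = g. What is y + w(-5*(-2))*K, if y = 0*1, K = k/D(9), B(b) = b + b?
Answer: 170/3 ≈ 56.667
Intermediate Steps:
B(b) = 2*b
k = 51 (k = 2*8 - 1*(-35) = 16 + 35 = 51)
K = 17/3 (K = 51/9 = 51*(1/9) = 17/3 ≈ 5.6667)
y = 0
y + w(-5*(-2))*K = 0 - 5*(-2)*(17/3) = 0 + 10*(17/3) = 0 + 170/3 = 170/3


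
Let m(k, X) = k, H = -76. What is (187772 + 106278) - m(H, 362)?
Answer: 294126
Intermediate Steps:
(187772 + 106278) - m(H, 362) = (187772 + 106278) - 1*(-76) = 294050 + 76 = 294126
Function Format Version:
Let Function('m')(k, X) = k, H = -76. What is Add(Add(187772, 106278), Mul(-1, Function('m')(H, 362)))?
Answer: 294126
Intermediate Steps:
Add(Add(187772, 106278), Mul(-1, Function('m')(H, 362))) = Add(Add(187772, 106278), Mul(-1, -76)) = Add(294050, 76) = 294126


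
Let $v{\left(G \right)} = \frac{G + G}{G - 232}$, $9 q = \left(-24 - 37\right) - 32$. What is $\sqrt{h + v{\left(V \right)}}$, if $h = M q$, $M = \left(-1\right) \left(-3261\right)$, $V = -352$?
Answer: $\frac{i \sqrt{179564889}}{73} \approx 183.56 i$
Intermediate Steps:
$q = - \frac{31}{3}$ ($q = \frac{\left(-24 - 37\right) - 32}{9} = \frac{-61 - 32}{9} = \frac{1}{9} \left(-93\right) = - \frac{31}{3} \approx -10.333$)
$v{\left(G \right)} = \frac{2 G}{-232 + G}$
$M = 3261$
$h = -33697$ ($h = 3261 \left(- \frac{31}{3}\right) = -33697$)
$\sqrt{h + v{\left(V \right)}} = \sqrt{-33697 + 2 \left(-352\right) \frac{1}{-232 - 352}} = \sqrt{-33697 + 2 \left(-352\right) \frac{1}{-584}} = \sqrt{-33697 + 2 \left(-352\right) \left(- \frac{1}{584}\right)} = \sqrt{-33697 + \frac{88}{73}} = \sqrt{- \frac{2459793}{73}} = \frac{i \sqrt{179564889}}{73}$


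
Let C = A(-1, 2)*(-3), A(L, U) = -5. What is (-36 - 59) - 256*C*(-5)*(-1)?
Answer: -19295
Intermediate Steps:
C = 15 (C = -5*(-3) = 15)
(-36 - 59) - 256*C*(-5)*(-1) = (-36 - 59) - 256*15*(-5)*(-1) = -95 - (-19200)*(-1) = -95 - 256*75 = -95 - 19200 = -19295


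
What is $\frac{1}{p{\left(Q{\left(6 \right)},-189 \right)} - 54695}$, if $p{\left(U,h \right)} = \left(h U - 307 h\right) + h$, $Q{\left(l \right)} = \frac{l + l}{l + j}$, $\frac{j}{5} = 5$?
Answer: $\frac{31}{95041} \approx 0.00032618$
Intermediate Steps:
$j = 25$ ($j = 5 \cdot 5 = 25$)
$Q{\left(l \right)} = \frac{2 l}{25 + l}$ ($Q{\left(l \right)} = \frac{l + l}{l + 25} = \frac{2 l}{25 + l}$)
$p{\left(U,h \right)} = - 306 h + U h$ ($p{\left(U,h \right)} = \left(U h - 307 h\right) + h = \left(- 307 h + U h\right) + h = - 306 h + U h$)
$\frac{1}{p{\left(Q{\left(6 \right)},-189 \right)} - 54695} = \frac{1}{- 189 \left(-306 + 2 \cdot 6 \frac{1}{25 + 6}\right) - 54695} = \frac{1}{- 189 \left(-306 + 2 \cdot 6 \cdot \frac{1}{31}\right) - 54695} = \frac{1}{- 189 \left(-306 + \frac{12}{31}\right) - 54695} = \frac{1}{\left(-189\right) \left(- \frac{9474}{31}\right) - 54695} = \frac{1}{\frac{1790586}{31} - 54695} = \frac{1}{\frac{95041}{31}} = \frac{31}{95041}$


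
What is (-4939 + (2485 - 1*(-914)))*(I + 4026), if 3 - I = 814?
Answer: -4951100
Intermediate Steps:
I = -811 (I = 3 - 1*814 = 3 - 814 = -811)
(-4939 + (2485 - 1*(-914)))*(I + 4026) = (-4939 + (2485 - 1*(-914)))*(-811 + 4026) = (-4939 + (2485 + 914))*3215 = (-4939 + 3399)*3215 = -1540*3215 = -4951100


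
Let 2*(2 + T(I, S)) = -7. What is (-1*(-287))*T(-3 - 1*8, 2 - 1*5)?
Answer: -3157/2 ≈ -1578.5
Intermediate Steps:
T(I, S) = -11/2 (T(I, S) = -2 + (½)*(-7) = -2 - 7/2 = -11/2)
(-1*(-287))*T(-3 - 1*8, 2 - 1*5) = -1*(-287)*(-11/2) = 287*(-11/2) = -3157/2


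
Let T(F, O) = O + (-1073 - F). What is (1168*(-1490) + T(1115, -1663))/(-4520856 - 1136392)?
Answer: 1744171/5657248 ≈ 0.30831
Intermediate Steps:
T(F, O) = -1073 + O - F
(1168*(-1490) + T(1115, -1663))/(-4520856 - 1136392) = (1168*(-1490) + (-1073 - 1663 - 1*1115))/(-4520856 - 1136392) = (-1740320 + (-1073 - 1663 - 1115))/(-5657248) = (-1740320 - 3851)*(-1/5657248) = -1744171*(-1/5657248) = 1744171/5657248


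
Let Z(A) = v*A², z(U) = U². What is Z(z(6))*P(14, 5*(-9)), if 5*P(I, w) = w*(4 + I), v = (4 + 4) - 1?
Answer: -1469664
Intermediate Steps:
v = 7 (v = 8 - 1 = 7)
P(I, w) = w*(4 + I)/5 (P(I, w) = (w*(4 + I))/5 = w*(4 + I)/5)
Z(A) = 7*A²
Z(z(6))*P(14, 5*(-9)) = (7*(6²)²)*((5*(-9))*(4 + 14)/5) = (7*36²)*((⅕)*(-45)*18) = (7*1296)*(-162) = 9072*(-162) = -1469664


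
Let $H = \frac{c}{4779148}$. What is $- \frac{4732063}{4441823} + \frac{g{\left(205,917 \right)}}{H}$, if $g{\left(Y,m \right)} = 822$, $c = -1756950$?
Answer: $- \frac{2909639408780123}{1300676819975} \approx -2237.0$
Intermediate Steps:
$H = - \frac{878475}{2389574}$ ($H = - \frac{1756950}{4779148} = \left(-1756950\right) \frac{1}{4779148} = - \frac{878475}{2389574} \approx -0.36763$)
$- \frac{4732063}{4441823} + \frac{g{\left(205,917 \right)}}{H} = - \frac{4732063}{4441823} + \frac{822}{- \frac{878475}{2389574}} = \left(-4732063\right) \frac{1}{4441823} + 822 \left(- \frac{2389574}{878475}\right) = - \frac{4732063}{4441823} - \frac{654743276}{292825} = - \frac{2909639408780123}{1300676819975}$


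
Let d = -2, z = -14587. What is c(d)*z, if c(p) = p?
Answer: 29174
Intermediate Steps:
c(d)*z = -2*(-14587) = 29174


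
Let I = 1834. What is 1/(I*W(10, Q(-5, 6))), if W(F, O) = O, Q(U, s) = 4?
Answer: 1/7336 ≈ 0.00013631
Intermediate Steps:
1/(I*W(10, Q(-5, 6))) = 1/(1834*4) = 1/7336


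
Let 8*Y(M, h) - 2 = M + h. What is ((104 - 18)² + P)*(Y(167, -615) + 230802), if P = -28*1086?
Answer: -5309932705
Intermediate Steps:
Y(M, h) = ¼ + M/8 + h/8 (Y(M, h) = ¼ + (M + h)/8 = ¼ + (M/8 + h/8) = ¼ + M/8 + h/8)
P = -30408
((104 - 18)² + P)*(Y(167, -615) + 230802) = ((104 - 18)² - 30408)*((¼ + (⅛)*167 + (⅛)*(-615)) + 230802) = (86² - 30408)*((¼ + 167/8 - 615/8) + 230802) = (7396 - 30408)*(-223/4 + 230802) = -23012*922985/4 = -5309932705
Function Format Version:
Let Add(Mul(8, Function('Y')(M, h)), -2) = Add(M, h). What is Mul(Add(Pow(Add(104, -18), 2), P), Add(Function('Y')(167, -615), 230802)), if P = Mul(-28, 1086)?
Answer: -5309932705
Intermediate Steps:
Function('Y')(M, h) = Add(Rational(1, 4), Mul(Rational(1, 8), M), Mul(Rational(1, 8), h)) (Function('Y')(M, h) = Add(Rational(1, 4), Mul(Rational(1, 8), Add(M, h))) = Add(Rational(1, 4), Add(Mul(Rational(1, 8), M), Mul(Rational(1, 8), h))) = Add(Rational(1, 4), Mul(Rational(1, 8), M), Mul(Rational(1, 8), h)))
P = -30408
Mul(Add(Pow(Add(104, -18), 2), P), Add(Function('Y')(167, -615), 230802)) = Mul(Add(Pow(Add(104, -18), 2), -30408), Add(Add(Rational(1, 4), Mul(Rational(1, 8), 167), Mul(Rational(1, 8), -615)), 230802)) = Mul(Add(Pow(86, 2), -30408), Add(Add(Rational(1, 4), Rational(167, 8), Rational(-615, 8)), 230802)) = Mul(Add(7396, -30408), Add(Rational(-223, 4), 230802)) = Mul(-23012, Rational(922985, 4)) = -5309932705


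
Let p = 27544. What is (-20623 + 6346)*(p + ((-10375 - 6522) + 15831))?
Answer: -378026406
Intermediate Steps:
(-20623 + 6346)*(p + ((-10375 - 6522) + 15831)) = (-20623 + 6346)*(27544 + ((-10375 - 6522) + 15831)) = -14277*(27544 + (-16897 + 15831)) = -14277*(27544 - 1066) = -14277*26478 = -378026406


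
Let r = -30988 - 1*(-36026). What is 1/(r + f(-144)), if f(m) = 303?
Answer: 1/5341 ≈ 0.00018723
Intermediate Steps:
r = 5038 (r = -30988 + 36026 = 5038)
1/(r + f(-144)) = 1/(5038 + 303) = 1/5341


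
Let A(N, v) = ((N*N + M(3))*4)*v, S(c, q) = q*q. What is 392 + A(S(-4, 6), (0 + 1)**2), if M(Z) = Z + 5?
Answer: 5608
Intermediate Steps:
S(c, q) = q**2
M(Z) = 5 + Z
A(N, v) = v*(32 + 4*N**2) (A(N, v) = ((N*N + (5 + 3))*4)*v = ((N**2 + 8)*4)*v = ((8 + N**2)*4)*v = (32 + 4*N**2)*v = v*(32 + 4*N**2))
392 + A(S(-4, 6), (0 + 1)**2) = 392 + 4*(0 + 1)**2*(8 + (6**2)**2) = 392 + 4*1**2*(8 + 36**2) = 392 + 4*1*(8 + 1296) = 392 + 4*1*1304 = 392 + 5216 = 5608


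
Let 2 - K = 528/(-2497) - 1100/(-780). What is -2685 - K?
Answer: -23777398/8853 ≈ -2685.8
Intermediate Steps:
K = 7093/8853 (K = 2 - (528/(-2497) - 1100/(-780)) = 2 - (528*(-1/2497) - 1100*(-1/780)) = 2 - (-48/227 + 55/39) = 2 - 1*10613/8853 = 2 - 10613/8853 = 7093/8853 ≈ 0.80120)
-2685 - K = -2685 - 1*7093/8853 = -2685 - 7093/8853 = -23777398/8853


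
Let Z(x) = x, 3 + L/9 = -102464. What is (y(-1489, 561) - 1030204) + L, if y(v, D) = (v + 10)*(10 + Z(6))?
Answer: -1976071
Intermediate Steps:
L = -922203 (L = -27 + 9*(-102464) = -27 - 922176 = -922203)
y(v, D) = 160 + 16*v (y(v, D) = (v + 10)*(10 + 6) = (10 + v)*16 = 160 + 16*v)
(y(-1489, 561) - 1030204) + L = ((160 + 16*(-1489)) - 1030204) - 922203 = ((160 - 23824) - 1030204) - 922203 = (-23664 - 1030204) - 922203 = -1053868 - 922203 = -1976071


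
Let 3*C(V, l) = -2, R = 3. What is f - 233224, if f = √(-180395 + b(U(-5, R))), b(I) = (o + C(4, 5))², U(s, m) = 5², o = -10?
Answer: -233224 + I*√1622531/3 ≈ -2.3322e+5 + 424.6*I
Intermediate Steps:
C(V, l) = -⅔ (C(V, l) = (⅓)*(-2) = -⅔)
U(s, m) = 25
b(I) = 1024/9 (b(I) = (-10 - ⅔)² = (-32/3)² = 1024/9)
f = I*√1622531/3 (f = √(-180395 + 1024/9) = √(-1622531/9) = I*√1622531/3 ≈ 424.6*I)
f - 233224 = I*√1622531/3 - 233224 = -233224 + I*√1622531/3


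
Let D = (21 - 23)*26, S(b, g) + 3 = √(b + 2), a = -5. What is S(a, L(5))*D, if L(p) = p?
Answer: 156 - 52*I*√3 ≈ 156.0 - 90.067*I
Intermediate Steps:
S(b, g) = -3 + √(2 + b) (S(b, g) = -3 + √(b + 2) = -3 + √(2 + b))
D = -52 (D = -2*26 = -52)
S(a, L(5))*D = (-3 + √(2 - 5))*(-52) = (-3 + √(-3))*(-52) = (-3 + I*√3)*(-52) = 156 - 52*I*√3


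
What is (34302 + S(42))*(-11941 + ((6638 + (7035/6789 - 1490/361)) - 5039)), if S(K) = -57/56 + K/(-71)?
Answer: -1152581170578608343/3248165368 ≈ -3.5484e+8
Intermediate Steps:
S(K) = -57/56 - K/71 (S(K) = -57*1/56 + K*(-1/71) = -57/56 - K/71)
(34302 + S(42))*(-11941 + ((6638 + (7035/6789 - 1490/361)) - 5039)) = (34302 + (-57/56 - 1/71*42))*(-11941 + ((6638 + (7035/6789 - 1490/361)) - 5039)) = (34302 + (-57/56 - 42/71))*(-11941 + ((6638 + (7035*(1/6789) - 1490*1/361)) - 5039)) = (34302 - 6399/3976)*(-11941 + ((6638 + (2345/2263 - 1490/361)) - 5039)) = 136378353*(-11941 + ((6638 - 2525325/816943) - 5039))/3976 = 136378353*(-11941 + (5420342309/816943 - 5039))/3976 = 136378353*(-11941 + 1303766532/816943)/3976 = (136378353/3976)*(-8451349831/816943) = -1152581170578608343/3248165368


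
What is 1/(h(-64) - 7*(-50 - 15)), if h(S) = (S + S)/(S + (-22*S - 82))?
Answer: 631/287041 ≈ 0.0021983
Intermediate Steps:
h(S) = 2*S/(-82 - 21*S) (h(S) = (2*S)/(S + (-82 - 22*S)) = (2*S)/(-82 - 21*S) = 2*S/(-82 - 21*S))
1/(h(-64) - 7*(-50 - 15)) = 1/(-2*(-64)/(82 + 21*(-64)) - 7*(-50 - 15)) = 1/(-2*(-64)/(82 - 1344) - 7*(-65)) = 1/(-2*(-64)/(-1262) + 455) = 1/(-2*(-64)*(-1/1262) + 455) = 1/(-64/631 + 455) = 1/(287041/631) = 631/287041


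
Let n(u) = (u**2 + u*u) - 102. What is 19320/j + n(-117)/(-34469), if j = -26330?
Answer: -138411816/90756877 ≈ -1.5251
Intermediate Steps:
n(u) = -102 + 2*u**2 (n(u) = (u**2 + u**2) - 102 = 2*u**2 - 102 = -102 + 2*u**2)
19320/j + n(-117)/(-34469) = 19320/(-26330) + (-102 + 2*(-117)**2)/(-34469) = 19320*(-1/26330) + (-102 + 2*13689)*(-1/34469) = -1932/2633 + (-102 + 27378)*(-1/34469) = -1932/2633 + 27276*(-1/34469) = -1932/2633 - 27276/34469 = -138411816/90756877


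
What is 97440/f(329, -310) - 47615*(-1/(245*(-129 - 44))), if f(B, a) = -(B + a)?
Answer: -826179817/161063 ≈ -5129.5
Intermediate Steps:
f(B, a) = -B - a
97440/f(329, -310) - 47615*(-1/(245*(-129 - 44))) = 97440/(-1*329 - 1*(-310)) - 47615*(-1/(245*(-129 - 44))) = 97440/(-329 + 310) - 47615/((-245*(-173))) = 97440/(-19) - 47615/42385 = 97440*(-1/19) - 47615*1/42385 = -97440/19 - 9523/8477 = -826179817/161063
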